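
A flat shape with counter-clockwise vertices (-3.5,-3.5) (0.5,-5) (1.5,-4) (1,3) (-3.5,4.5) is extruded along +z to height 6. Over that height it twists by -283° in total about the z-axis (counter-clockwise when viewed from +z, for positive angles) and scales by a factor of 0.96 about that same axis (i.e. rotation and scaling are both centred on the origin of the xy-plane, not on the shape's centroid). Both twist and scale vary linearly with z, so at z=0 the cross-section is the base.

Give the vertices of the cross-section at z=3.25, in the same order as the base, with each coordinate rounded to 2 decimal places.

t = z/height = 3.25/6 = 0.541667
s = 1 + (scale-1)·z/height = 1 + (0.96-1)·3.25/6 = 0.978333
θ = twist·z/height = -283°·3.25/6 = -153.2917° = -2.675444 rad
cos θ = -0.893306, sin θ = -0.449449 (intermediates below are computed at full precision and shown rounded to 5 d.p.)
v1: (-3.5,-3.5) → rotate → (1.55350,4.69964) → ×s → (1.51984,4.59782) → (1.52,4.60)
v2: (0.5,-5) → rotate → (-2.69390,4.24181) → ×s → (-2.63553,4.14990) → (-2.64,4.15)
v3: (1.5,-4) → rotate → (-3.13775,2.89905) → ×s → (-3.06977,2.83624) → (-3.07,2.84)
v4: (1,3) → rotate → (0.45504,-3.12937) → ×s → (0.44518,-3.06156) → (0.45,-3.06)
v5: (-3.5,4.5) → rotate → (5.14909,-2.44681) → ×s → (5.03753,-2.39379) → (5.04,-2.39)

Cross-section at z=3.25: (1.52,4.60) (-2.64,4.15) (-3.07,2.84) (0.45,-3.06) (5.04,-2.39)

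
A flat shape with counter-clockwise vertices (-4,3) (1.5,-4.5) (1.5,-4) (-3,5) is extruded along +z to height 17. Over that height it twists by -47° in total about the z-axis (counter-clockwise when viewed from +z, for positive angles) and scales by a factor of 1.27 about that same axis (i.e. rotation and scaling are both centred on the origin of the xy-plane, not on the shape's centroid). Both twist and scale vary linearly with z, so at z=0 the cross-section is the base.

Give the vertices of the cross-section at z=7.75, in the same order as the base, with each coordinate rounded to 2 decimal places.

t = z/height = 7.75/17 = 0.455882
s = 1 + (scale-1)·z/height = 1 + (1.27-1)·7.75/17 = 1.123088
θ = twist·z/height = -47°·7.75/17 = -21.4265° = -0.373962 rad
cos θ = 0.930887, sin θ = -0.365307 (intermediates below are computed at full precision and shown rounded to 5 d.p.)
v1: (-4,3) → rotate → (-2.62763,4.25389) → ×s → (-2.95106,4.77749) → (-2.95,4.78)
v2: (1.5,-4.5) → rotate → (-0.24755,-4.73695) → ×s → (-0.27802,-5.32002) → (-0.28,-5.32)
v3: (1.5,-4) → rotate → (-0.06490,-4.27151) → ×s → (-0.07288,-4.79728) → (-0.07,-4.80)
v4: (-3,5) → rotate → (-0.96613,5.75036) → ×s → (-1.08505,6.45816) → (-1.09,6.46)

Cross-section at z=7.75: (-2.95,4.78) (-0.28,-5.32) (-0.07,-4.80) (-1.09,6.46)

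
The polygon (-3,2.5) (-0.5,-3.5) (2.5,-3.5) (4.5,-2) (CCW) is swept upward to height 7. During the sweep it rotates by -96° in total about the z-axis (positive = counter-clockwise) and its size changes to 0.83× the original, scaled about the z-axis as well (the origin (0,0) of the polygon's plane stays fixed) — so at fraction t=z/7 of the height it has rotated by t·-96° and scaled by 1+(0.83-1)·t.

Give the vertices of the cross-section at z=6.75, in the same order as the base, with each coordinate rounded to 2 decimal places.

t = z/height = 6.75/7 = 0.964286
s = 1 + (scale-1)·z/height = 1 + (0.83-1)·6.75/7 = 0.836071
θ = twist·z/height = -96°·6.75/7 = -92.5714° = -1.615676 rad
cos θ = -0.044865, sin θ = -0.998993 (intermediates below are computed at full precision and shown rounded to 5 d.p.)
v1: (-3,2.5) → rotate → (2.63208,2.88482) → ×s → (2.20060,2.41191) → (2.20,2.41)
v2: (-0.5,-3.5) → rotate → (-3.47404,0.65652) → ×s → (-2.90455,0.54890) → (-2.90,0.55)
v3: (2.5,-3.5) → rotate → (-3.60864,-2.34046) → ×s → (-3.01708,-1.95679) → (-3.02,-1.96)
v4: (4.5,-2) → rotate → (-2.19988,-4.40574) → ×s → (-1.83926,-3.68351) → (-1.84,-3.68)

Cross-section at z=6.75: (2.20,2.41) (-2.90,0.55) (-3.02,-1.96) (-1.84,-3.68)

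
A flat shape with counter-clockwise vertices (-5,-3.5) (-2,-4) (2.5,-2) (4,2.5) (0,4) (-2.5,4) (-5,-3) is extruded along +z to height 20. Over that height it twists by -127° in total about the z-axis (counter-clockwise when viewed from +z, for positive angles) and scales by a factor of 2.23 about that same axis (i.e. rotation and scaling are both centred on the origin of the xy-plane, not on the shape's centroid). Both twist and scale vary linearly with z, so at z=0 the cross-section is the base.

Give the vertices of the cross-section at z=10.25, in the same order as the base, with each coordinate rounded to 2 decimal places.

Cross-section at z=10.25: (-8.61,4.99) (-7.29,0.21) (-1.24,-5.07) (6.44,-4.20) (5.91,2.75) (4.20,6.44) (-7.87,5.33)

t = z/height = 10.25/20 = 0.5125
s = 1 + (scale-1)·z/height = 1 + (2.23-1)·10.25/20 = 1.630375
θ = twist·z/height = -127°·10.25/20 = -65.0875° = -1.135991 rad
cos θ = 0.421234, sin θ = -0.906952 (intermediates below are computed at full precision and shown rounded to 5 d.p.)
v1: (-5,-3.5) → rotate → (-5.28050,3.06044) → ×s → (-8.60920,4.98967) → (-8.61,4.99)
v2: (-2,-4) → rotate → (-4.47028,0.12897) → ×s → (-7.28823,0.21027) → (-7.29,0.21)
v3: (2.5,-2) → rotate → (-0.76082,-3.10985) → ×s → (-1.24042,-5.07022) → (-1.24,-5.07)
v4: (4,2.5) → rotate → (3.95232,-2.57472) → ×s → (6.44376,-4.19777) → (6.44,-4.20)
v5: (0,4) → rotate → (3.62781,1.68493) → ×s → (5.91469,2.74708) → (5.91,2.75)
v6: (-2.5,4) → rotate → (2.57472,3.95232) → ×s → (4.19777,6.44376) → (4.20,6.44)
v7: (-5,-3) → rotate → (-4.82702,3.27106) → ×s → (-7.86986,5.33305) → (-7.87,5.33)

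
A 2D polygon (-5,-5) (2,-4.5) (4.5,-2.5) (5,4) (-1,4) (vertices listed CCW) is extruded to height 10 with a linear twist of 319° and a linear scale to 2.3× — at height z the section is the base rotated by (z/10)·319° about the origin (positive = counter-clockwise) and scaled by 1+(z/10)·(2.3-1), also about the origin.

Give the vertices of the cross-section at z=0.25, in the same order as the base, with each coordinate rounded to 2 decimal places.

t = z/height = 0.25/10 = 0.025
s = 1 + (scale-1)·z/height = 1 + (2.3-1)·0.25/10 = 1.032500
θ = twist·z/height = 319°·0.25/10 = 7.9750° = 0.139190 rad
cos θ = 0.990329, sin θ = 0.138741 (intermediates below are computed at full precision and shown rounded to 5 d.p.)
v1: (-5,-5) → rotate → (-4.25794,-5.64535) → ×s → (-4.39632,-5.82882) → (-4.40,-5.83)
v2: (2,-4.5) → rotate → (2.60499,-4.17900) → ×s → (2.68965,-4.31481) → (2.69,-4.31)
v3: (4.5,-2.5) → rotate → (4.80333,-1.85149) → ×s → (4.95944,-1.91166) → (4.96,-1.91)
v4: (5,4) → rotate → (4.39668,4.65502) → ×s → (4.53957,4.80631) → (4.54,4.81)
v5: (-1,4) → rotate → (-1.54529,3.82257) → ×s → (-1.59551,3.94681) → (-1.60,3.95)

Cross-section at z=0.25: (-4.40,-5.83) (2.69,-4.31) (4.96,-1.91) (4.54,4.81) (-1.60,3.95)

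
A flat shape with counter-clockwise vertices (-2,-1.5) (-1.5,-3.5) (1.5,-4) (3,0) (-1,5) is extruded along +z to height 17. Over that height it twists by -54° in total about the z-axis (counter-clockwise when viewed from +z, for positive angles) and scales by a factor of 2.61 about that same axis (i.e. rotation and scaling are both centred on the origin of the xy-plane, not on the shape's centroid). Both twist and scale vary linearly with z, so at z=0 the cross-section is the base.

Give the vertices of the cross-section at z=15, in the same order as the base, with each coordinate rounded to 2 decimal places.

Cross-section at z=15: (-5.94,1.13) (-8.71,-3.02) (-4.71,-9.21) (4.89,-5.37) (7.31,9.94)

t = z/height = 15/17 = 0.882353
s = 1 + (scale-1)·z/height = 1 + (2.61-1)·15/17 = 2.420588
θ = twist·z/height = -54°·15/17 = -47.6471° = -0.831598 rad
cos θ = 0.673696, sin θ = -0.739009 (intermediates below are computed at full precision and shown rounded to 5 d.p.)
v1: (-2,-1.5) → rotate → (-2.45590,0.46747) → ×s → (-5.94473,1.13156) → (-5.94,1.13)
v2: (-1.5,-3.5) → rotate → (-3.59707,-1.24942) → ×s → (-8.70704,-3.02433) → (-8.71,-3.02)
v3: (1.5,-4) → rotate → (-1.94549,-3.80330) → ×s → (-4.70924,-9.20621) → (-4.71,-9.21)
v4: (3,0) → rotate → (2.02109,-2.21703) → ×s → (4.89222,-5.36651) → (4.89,-5.37)
v5: (-1,5) → rotate → (3.02135,4.10749) → ×s → (7.31344,9.94254) → (7.31,9.94)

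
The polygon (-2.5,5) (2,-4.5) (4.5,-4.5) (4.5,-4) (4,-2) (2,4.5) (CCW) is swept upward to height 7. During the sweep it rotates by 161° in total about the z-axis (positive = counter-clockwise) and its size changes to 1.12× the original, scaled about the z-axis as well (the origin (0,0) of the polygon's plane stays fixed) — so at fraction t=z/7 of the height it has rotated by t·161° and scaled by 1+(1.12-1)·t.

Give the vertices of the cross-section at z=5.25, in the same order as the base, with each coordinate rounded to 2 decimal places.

t = z/height = 5.25/7 = 0.75
s = 1 + (scale-1)·z/height = 1 + (1.12-1)·5.25/7 = 1.090000
θ = twist·z/height = 161°·5.25/7 = 120.7500° = 2.107485 rad
cos θ = -0.511293, sin θ = 0.859406 (intermediates below are computed at full precision and shown rounded to 5 d.p.)
v1: (-2.5,5) → rotate → (-3.01880,-4.70498) → ×s → (-3.29049,-5.12843) → (-3.29,-5.13)
v2: (2,-4.5) → rotate → (2.84474,4.01963) → ×s → (3.10077,4.38140) → (3.10,4.38)
v3: (4.5,-4.5) → rotate → (1.56651,6.16815) → ×s → (1.70750,6.72328) → (1.71,6.72)
v4: (4.5,-4) → rotate → (1.13681,5.91250) → ×s → (1.23912,6.44463) → (1.24,6.44)
v5: (4,-2) → rotate → (-0.32636,4.46021) → ×s → (-0.35573,4.86163) → (-0.36,4.86)
v6: (2,4.5) → rotate → (-4.88992,-0.58201) → ×s → (-5.33001,-0.63439) → (-5.33,-0.63)

Cross-section at z=5.25: (-3.29,-5.13) (3.10,4.38) (1.71,6.72) (1.24,6.44) (-0.36,4.86) (-5.33,-0.63)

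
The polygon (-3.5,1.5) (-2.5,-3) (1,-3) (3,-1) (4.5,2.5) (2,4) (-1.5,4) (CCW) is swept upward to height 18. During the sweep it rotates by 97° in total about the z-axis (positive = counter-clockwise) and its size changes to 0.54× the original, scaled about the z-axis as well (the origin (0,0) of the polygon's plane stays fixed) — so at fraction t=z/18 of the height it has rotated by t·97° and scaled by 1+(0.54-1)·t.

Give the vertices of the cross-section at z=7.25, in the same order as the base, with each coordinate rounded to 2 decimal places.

Cross-section at z=7.25: (-2.98,-0.85) (-0.04,-3.18) (2.17,-1.38) (2.41,0.91) (1.56,3.89) (-0.79,3.56) (-3.00,1.76)

t = z/height = 7.25/18 = 0.402778
s = 1 + (scale-1)·z/height = 1 + (0.54-1)·7.25/18 = 0.814722
θ = twist·z/height = 97°·7.25/18 = 39.0694° = 0.681890 rad
cos θ = 0.776383, sin θ = 0.630262 (intermediates below are computed at full precision and shown rounded to 5 d.p.)
v1: (-3.5,1.5) → rotate → (-3.66273,-1.04134) → ×s → (-2.98411,-0.84840) → (-2.98,-0.85)
v2: (-2.5,-3) → rotate → (-0.05017,-3.90480) → ×s → (-0.04088,-3.18133) → (-0.04,-3.18)
v3: (1,-3) → rotate → (2.66717,-1.69889) → ×s → (2.17300,-1.38412) → (2.17,-1.38)
v4: (3,-1) → rotate → (2.95941,1.11440) → ×s → (2.41110,0.90793) → (2.41,0.91)
v5: (4.5,2.5) → rotate → (1.91807,4.77713) → ×s → (1.56269,3.89204) → (1.56,3.89)
v6: (2,4) → rotate → (-0.96828,4.36605) → ×s → (-0.78888,3.55712) → (-0.79,3.56)
v7: (-1.5,4) → rotate → (-3.68562,2.16014) → ×s → (-3.00276,1.75991) → (-3.00,1.76)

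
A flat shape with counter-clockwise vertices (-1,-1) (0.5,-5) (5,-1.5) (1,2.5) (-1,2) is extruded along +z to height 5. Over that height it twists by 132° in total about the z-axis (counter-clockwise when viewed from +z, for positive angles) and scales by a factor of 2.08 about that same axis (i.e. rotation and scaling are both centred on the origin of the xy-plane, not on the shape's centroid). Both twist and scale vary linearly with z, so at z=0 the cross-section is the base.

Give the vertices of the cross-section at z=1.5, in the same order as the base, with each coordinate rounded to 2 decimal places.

t = z/height = 1.5/5 = 0.3
s = 1 + (scale-1)·z/height = 1 + (2.08-1)·1.5/5 = 1.324000
θ = twist·z/height = 132°·1.5/5 = 39.6000° = 0.691150 rad
cos θ = 0.770513, sin θ = 0.637424 (intermediates below are computed at full precision and shown rounded to 5 d.p.)
v1: (-1,-1) → rotate → (-0.13309,-1.40794) → ×s → (-0.17621,-1.86411) → (-0.18,-1.86)
v2: (0.5,-5) → rotate → (3.57238,-3.53385) → ×s → (4.72983,-4.67882) → (4.73,-4.68)
v3: (5,-1.5) → rotate → (4.80870,2.03135) → ×s → (6.36672,2.68951) → (6.37,2.69)
v4: (1,2.5) → rotate → (-0.82305,2.56371) → ×s → (-1.08971,3.39435) → (-1.09,3.39)
v5: (-1,2) → rotate → (-2.04536,0.90360) → ×s → (-2.70806,1.19637) → (-2.71,1.20)

Cross-section at z=1.5: (-0.18,-1.86) (4.73,-4.68) (6.37,2.69) (-1.09,3.39) (-2.71,1.20)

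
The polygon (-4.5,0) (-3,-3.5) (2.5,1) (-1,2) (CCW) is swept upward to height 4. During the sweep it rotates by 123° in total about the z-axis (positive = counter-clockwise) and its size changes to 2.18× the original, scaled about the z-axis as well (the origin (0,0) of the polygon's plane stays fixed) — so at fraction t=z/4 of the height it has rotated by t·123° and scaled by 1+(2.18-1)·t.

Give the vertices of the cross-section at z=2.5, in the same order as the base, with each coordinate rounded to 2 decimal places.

t = z/height = 2.5/4 = 0.625
s = 1 + (scale-1)·z/height = 1 + (2.18-1)·2.5/4 = 1.737500
θ = twist·z/height = 123°·2.5/4 = 76.8750° = 1.341722 rad
cos θ = 0.227076, sin θ = 0.973877 (intermediates below are computed at full precision and shown rounded to 5 d.p.)
v1: (-4.5,0) → rotate → (-1.02184,-4.38245) → ×s → (-1.77545,-7.61450) → (-1.78,-7.61)
v2: (-3,-3.5) → rotate → (2.72734,-3.71640) → ×s → (4.73875,-6.45724) → (4.74,-6.46)
v3: (2.5,1) → rotate → (-0.40619,2.66177) → ×s → (-0.70575,4.62482) → (-0.71,4.62)
v4: (-1,2) → rotate → (-2.17483,-0.51972) → ×s → (-3.77877,-0.90302) → (-3.78,-0.90)

Cross-section at z=2.5: (-1.78,-7.61) (4.74,-6.46) (-0.71,4.62) (-3.78,-0.90)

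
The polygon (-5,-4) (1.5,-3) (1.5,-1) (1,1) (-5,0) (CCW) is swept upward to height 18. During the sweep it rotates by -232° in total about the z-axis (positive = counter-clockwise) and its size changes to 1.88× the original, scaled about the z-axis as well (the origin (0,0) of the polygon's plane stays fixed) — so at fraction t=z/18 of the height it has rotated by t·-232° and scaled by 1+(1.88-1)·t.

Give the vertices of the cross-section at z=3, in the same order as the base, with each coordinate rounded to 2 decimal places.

Cross-section at z=3: (-7.34,0.00) (-0.81,-3.76) (0.63,-1.97) (1.61,0.18) (-4.48,3.58)

t = z/height = 3/18 = 0.166667
s = 1 + (scale-1)·z/height = 1 + (1.88-1)·3/18 = 1.146667
θ = twist·z/height = -232°·3/18 = -38.6667° = -0.674861 rad
cos θ = 0.780794, sin θ = -0.624789 (intermediates below are computed at full precision and shown rounded to 5 d.p.)
v1: (-5,-4) → rotate → (-6.40312,0.00077) → ×s → (-7.34225,0.00088) → (-7.34,0.00)
v2: (1.5,-3) → rotate → (-0.70317,-3.27956) → ×s → (-0.80631,-3.76057) → (-0.81,-3.76)
v3: (1.5,-1) → rotate → (0.54640,-1.71798) → ×s → (0.62654,-1.96995) → (0.63,-1.97)
v4: (1,1) → rotate → (1.40558,0.15601) → ×s → (1.61173,0.17889) → (1.61,0.18)
v5: (-5,0) → rotate → (-3.90397,3.12394) → ×s → (-4.47655,3.58212) → (-4.48,3.58)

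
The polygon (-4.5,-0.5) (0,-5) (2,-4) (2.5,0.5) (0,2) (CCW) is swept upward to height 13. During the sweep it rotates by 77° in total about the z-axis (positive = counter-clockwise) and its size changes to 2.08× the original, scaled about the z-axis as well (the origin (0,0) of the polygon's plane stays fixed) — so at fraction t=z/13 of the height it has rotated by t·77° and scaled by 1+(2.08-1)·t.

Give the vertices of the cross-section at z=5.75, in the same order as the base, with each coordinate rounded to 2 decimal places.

t = z/height = 5.75/13 = 0.442308
s = 1 + (scale-1)·z/height = 1 + (2.08-1)·5.75/13 = 1.477692
θ = twist·z/height = 77°·5.75/13 = 34.0577° = 0.594419 rad
cos θ = 0.828474, sin θ = 0.560027 (intermediates below are computed at full precision and shown rounded to 5 d.p.)
v1: (-4.5,-0.5) → rotate → (-3.44812,-2.93436) → ×s → (-5.09526,-4.33608) → (-5.10,-4.34)
v2: (0,-5) → rotate → (2.80014,-4.14237) → ×s → (4.13774,-6.12115) → (4.14,-6.12)
v3: (2,-4) → rotate → (3.89706,-2.19384) → ×s → (5.75865,-3.24182) → (5.76,-3.24)
v4: (2.5,0.5) → rotate → (1.79117,1.81431) → ×s → (2.64680,2.68099) → (2.65,2.68)
v5: (0,2) → rotate → (-1.12005,1.65695) → ×s → (-1.65510,2.44846) → (-1.66,2.45)

Cross-section at z=5.75: (-5.10,-4.34) (4.14,-6.12) (5.76,-3.24) (2.65,2.68) (-1.66,2.45)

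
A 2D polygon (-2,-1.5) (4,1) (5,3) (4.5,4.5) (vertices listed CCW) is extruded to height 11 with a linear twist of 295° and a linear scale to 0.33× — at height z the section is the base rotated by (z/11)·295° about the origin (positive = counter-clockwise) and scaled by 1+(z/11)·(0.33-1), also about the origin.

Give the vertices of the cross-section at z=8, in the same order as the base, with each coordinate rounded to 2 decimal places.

t = z/height = 8/11 = 0.727273
s = 1 + (scale-1)·z/height = 1 + (0.33-1)·8/11 = 0.512727
θ = twist·z/height = 295°·8/11 = 214.5455° = 3.744525 rad
cos θ = -0.823677, sin θ = -0.567060 (intermediates below are computed at full precision and shown rounded to 5 d.p.)
v1: (-2,-1.5) → rotate → (0.79676,2.36963) → ×s → (0.40852,1.21498) → (0.41,1.21)
v2: (4,1) → rotate → (-2.72765,-3.09192) → ×s → (-1.39854,-1.58531) → (-1.40,-1.59)
v3: (5,3) → rotate → (-2.41720,-5.30633) → ×s → (-1.23937,-2.72070) → (-1.24,-2.72)
v4: (4.5,4.5) → rotate → (-1.15478,-6.25831) → ×s → (-0.59208,-3.20881) → (-0.59,-3.21)

Cross-section at z=8: (0.41,1.21) (-1.40,-1.59) (-1.24,-2.72) (-0.59,-3.21)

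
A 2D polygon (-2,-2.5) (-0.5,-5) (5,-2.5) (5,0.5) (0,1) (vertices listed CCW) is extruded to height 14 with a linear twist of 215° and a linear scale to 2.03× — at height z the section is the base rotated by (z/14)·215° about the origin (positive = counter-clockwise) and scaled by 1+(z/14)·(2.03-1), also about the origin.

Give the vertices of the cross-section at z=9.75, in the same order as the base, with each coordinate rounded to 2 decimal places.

t = z/height = 9.75/14 = 0.696429
s = 1 + (scale-1)·z/height = 1 + (2.03-1)·9.75/14 = 1.717321
θ = twist·z/height = 215°·9.75/14 = 149.7321° = 2.613319 rad
cos θ = -0.863678, sin θ = 0.504043 (intermediates below are computed at full precision and shown rounded to 5 d.p.)
v1: (-2,-2.5) → rotate → (2.98746,1.15111) → ×s → (5.13044,1.97683) → (5.13,1.98)
v2: (-0.5,-5) → rotate → (2.95206,4.06637) → ×s → (5.06963,6.98327) → (5.07,6.98)
v3: (5,-2.5) → rotate → (-3.05828,4.67941) → ×s → (-5.25206,8.03605) → (-5.25,8.04)
v4: (5,0.5) → rotate → (-4.57041,2.08838) → ×s → (-7.84887,3.58641) → (-7.85,3.59)
v5: (0,1) → rotate → (-0.50404,-0.86368) → ×s → (-0.86560,-1.48321) → (-0.87,-1.48)

Cross-section at z=9.75: (5.13,1.98) (5.07,6.98) (-5.25,8.04) (-7.85,3.59) (-0.87,-1.48)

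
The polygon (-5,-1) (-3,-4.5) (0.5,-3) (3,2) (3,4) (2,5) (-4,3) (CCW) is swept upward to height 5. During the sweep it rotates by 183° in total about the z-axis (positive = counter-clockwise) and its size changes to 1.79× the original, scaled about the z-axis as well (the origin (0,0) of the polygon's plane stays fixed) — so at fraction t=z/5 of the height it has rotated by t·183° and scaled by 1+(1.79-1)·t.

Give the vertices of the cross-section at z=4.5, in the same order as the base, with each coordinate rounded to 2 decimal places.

t = z/height = 4.5/5 = 0.9
s = 1 + (scale-1)·z/height = 1 + (1.79-1)·4.5/5 = 1.711000
θ = twist·z/height = 183°·4.5/5 = 164.7000° = 2.874557 rad
cos θ = -0.964557, sin θ = 0.263873 (intermediates below are computed at full precision and shown rounded to 5 d.p.)
v1: (-5,-1) → rotate → (5.08666,-0.35481) → ×s → (8.70328,-0.60708) → (8.70,-0.61)
v2: (-3,-4.5) → rotate → (4.08110,3.54889) → ×s → (6.98276,6.07215) → (6.98,6.07)
v3: (0.5,-3) → rotate → (0.30934,3.02561) → ×s → (0.52928,5.17682) → (0.53,5.18)
v4: (3,2) → rotate → (-3.42142,-1.13750) → ×s → (-5.85405,-1.94626) → (-5.85,-1.95)
v5: (3,4) → rotate → (-3.94916,-3.06661) → ×s → (-6.75702,-5.24697) → (-6.76,-5.25)
v6: (2,5) → rotate → (-3.24848,-4.29504) → ×s → (-5.55815,-7.34882) → (-5.56,-7.35)
v7: (-4,3) → rotate → (3.06661,-3.94916) → ×s → (5.24697,-6.75702) → (5.25,-6.76)

Cross-section at z=4.5: (8.70,-0.61) (6.98,6.07) (0.53,5.18) (-5.85,-1.95) (-6.76,-5.25) (-5.56,-7.35) (5.25,-6.76)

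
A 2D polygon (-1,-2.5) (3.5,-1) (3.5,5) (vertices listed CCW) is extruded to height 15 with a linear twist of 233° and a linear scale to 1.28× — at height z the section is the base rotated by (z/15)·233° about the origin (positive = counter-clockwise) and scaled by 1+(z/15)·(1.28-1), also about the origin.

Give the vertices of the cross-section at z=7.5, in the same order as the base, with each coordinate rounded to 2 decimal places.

t = z/height = 7.5/15 = 0.5
s = 1 + (scale-1)·z/height = 1 + (1.28-1)·7.5/15 = 1.140000
θ = twist·z/height = 233°·7.5/15 = 116.5000° = 2.033309 rad
cos θ = -0.446198, sin θ = 0.894934 (intermediates below are computed at full precision and shown rounded to 5 d.p.)
v1: (-1,-2.5) → rotate → (2.68353,0.22056) → ×s → (3.05923,0.25144) → (3.06,0.25)
v2: (3.5,-1) → rotate → (-0.66676,3.57847) → ×s → (-0.76010,4.07945) → (-0.76,4.08)
v3: (3.5,5) → rotate → (-6.03636,0.90128) → ×s → (-6.88146,1.02746) → (-6.88,1.03)

Cross-section at z=7.5: (3.06,0.25) (-0.76,4.08) (-6.88,1.03)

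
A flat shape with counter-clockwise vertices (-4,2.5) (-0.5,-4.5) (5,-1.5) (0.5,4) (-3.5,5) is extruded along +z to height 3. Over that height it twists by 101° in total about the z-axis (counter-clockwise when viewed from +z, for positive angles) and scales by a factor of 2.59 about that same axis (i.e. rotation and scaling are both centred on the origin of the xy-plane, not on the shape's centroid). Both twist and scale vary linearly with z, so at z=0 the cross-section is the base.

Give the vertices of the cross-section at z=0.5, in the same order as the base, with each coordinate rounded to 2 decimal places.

Cross-section at z=0.5: (-5.76,1.56) (1.04,-5.63) (6.60,0.02) (-0.86,5.03) (-6.07,4.77)

t = z/height = 0.5/3 = 0.166667
s = 1 + (scale-1)·z/height = 1 + (2.59-1)·0.5/3 = 1.265000
θ = twist·z/height = 101°·0.5/3 = 16.8333° = 0.293797 rad
cos θ = 0.957151, sin θ = 0.289589 (intermediates below are computed at full precision and shown rounded to 5 d.p.)
v1: (-4,2.5) → rotate → (-4.55258,1.23452) → ×s → (-5.75901,1.56167) → (-5.76,1.56)
v2: (-0.5,-4.5) → rotate → (0.82457,-4.45197) → ×s → (1.04309,-5.63175) → (1.04,-5.63)
v3: (5,-1.5) → rotate → (5.22014,0.01222) → ×s → (6.60348,0.01545) → (6.60,0.02)
v4: (0.5,4) → rotate → (-0.67978,3.97340) → ×s → (-0.85992,5.02635) → (-0.86,5.03)
v5: (-3.5,5) → rotate → (-4.79797,3.77220) → ×s → (-6.06944,4.77183) → (-6.07,4.77)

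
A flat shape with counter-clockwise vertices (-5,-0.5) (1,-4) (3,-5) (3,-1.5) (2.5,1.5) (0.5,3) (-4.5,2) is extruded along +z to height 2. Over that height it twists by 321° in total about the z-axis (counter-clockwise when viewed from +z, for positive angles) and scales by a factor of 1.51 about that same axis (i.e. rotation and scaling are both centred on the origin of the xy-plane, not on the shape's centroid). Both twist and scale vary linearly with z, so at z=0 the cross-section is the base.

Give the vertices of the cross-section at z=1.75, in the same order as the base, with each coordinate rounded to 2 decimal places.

t = z/height = 1.75/2 = 0.875
s = 1 + (scale-1)·z/height = 1 + (1.51-1)·1.75/2 = 1.446250
θ = twist·z/height = 321°·1.75/2 = 280.8750° = 4.902194 rad
cos θ = 0.188667, sin θ = -0.982041 (intermediates below are computed at full precision and shown rounded to 5 d.p.)
v1: (-5,-0.5) → rotate → (-1.43436,4.81587) → ×s → (-2.07444,6.96496) → (-2.07,6.96)
v2: (1,-4) → rotate → (-3.73950,-1.73671) → ×s → (-5.40825,-2.51172) → (-5.41,-2.51)
v3: (3,-5) → rotate → (-4.34420,-3.88946) → ×s → (-6.28281,-5.62513) → (-6.28,-5.63)
v4: (3,-1.5) → rotate → (-0.90706,-3.22912) → ×s → (-1.31184,-4.67012) → (-1.31,-4.67)
v5: (2.5,1.5) → rotate → (1.94473,-2.17210) → ×s → (2.81256,-3.14140) → (2.81,-3.14)
v6: (0.5,3) → rotate → (3.04046,0.07498) → ×s → (4.39726,0.10844) → (4.40,0.11)
v7: (-4.5,2) → rotate → (1.11508,4.79652) → ×s → (1.61269,6.93697) → (1.61,6.94)

Cross-section at z=1.75: (-2.07,6.96) (-5.41,-2.51) (-6.28,-5.63) (-1.31,-4.67) (2.81,-3.14) (4.40,0.11) (1.61,6.94)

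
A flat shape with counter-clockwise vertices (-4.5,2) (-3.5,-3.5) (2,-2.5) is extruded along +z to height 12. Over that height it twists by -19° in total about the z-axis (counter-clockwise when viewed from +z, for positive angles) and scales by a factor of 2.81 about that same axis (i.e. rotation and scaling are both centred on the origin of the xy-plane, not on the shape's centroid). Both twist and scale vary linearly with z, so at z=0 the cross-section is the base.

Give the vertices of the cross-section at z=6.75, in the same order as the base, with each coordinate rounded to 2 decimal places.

t = z/height = 6.75/12 = 0.5625
s = 1 + (scale-1)·z/height = 1 + (2.81-1)·6.75/12 = 2.018125
θ = twist·z/height = -19°·6.75/12 = -10.6875° = -0.186532 rad
cos θ = 0.982653, sin θ = -0.185452 (intermediates below are computed at full precision and shown rounded to 5 d.p.)
v1: (-4.5,2) → rotate → (-4.05104,2.79984) → ×s → (-8.17550,5.65043) → (-8.18,5.65)
v2: (-3.5,-3.5) → rotate → (-4.08837,-2.79020) → ×s → (-8.25084,-5.63098) → (-8.25,-5.63)
v3: (2,-2.5) → rotate → (1.50168,-2.82754) → ×s → (3.03057,-5.70632) → (3.03,-5.71)

Cross-section at z=6.75: (-8.18,5.65) (-8.25,-5.63) (3.03,-5.71)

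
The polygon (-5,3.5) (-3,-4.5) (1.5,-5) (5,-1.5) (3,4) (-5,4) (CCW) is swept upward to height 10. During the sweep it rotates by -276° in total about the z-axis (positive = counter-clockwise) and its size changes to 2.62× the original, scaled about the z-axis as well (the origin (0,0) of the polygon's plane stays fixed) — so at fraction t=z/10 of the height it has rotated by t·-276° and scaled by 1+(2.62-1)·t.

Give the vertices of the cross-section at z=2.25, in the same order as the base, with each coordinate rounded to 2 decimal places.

t = z/height = 2.25/10 = 0.225
s = 1 + (scale-1)·z/height = 1 + (2.62-1)·2.25/10 = 1.364500
θ = twist·z/height = -276°·2.25/10 = -62.1000° = -1.083849 rad
cos θ = 0.467930, sin θ = -0.883766 (intermediates below are computed at full precision and shown rounded to 5 d.p.)
v1: (-5,3.5) → rotate → (0.75353,6.05658) → ×s → (1.02819,8.26421) → (1.03,8.26)
v2: (-3,-4.5) → rotate → (-5.38073,0.54561) → ×s → (-7.34201,0.74449) → (-7.34,0.74)
v3: (1.5,-5) → rotate → (-3.71693,-3.66530) → ×s → (-5.07176,-5.00130) → (-5.07,-5.00)
v4: (5,-1.5) → rotate → (1.01400,-5.12072) → ×s → (1.38360,-6.98723) → (1.38,-6.99)
v5: (3,4) → rotate → (4.93885,-0.77958) → ×s → (6.73906,-1.06373) → (6.74,-1.06)
v6: (-5,4) → rotate → (1.19541,6.29055) → ×s → (1.63114,8.58345) → (1.63,8.58)

Cross-section at z=2.25: (1.03,8.26) (-7.34,0.74) (-5.07,-5.00) (1.38,-6.99) (6.74,-1.06) (1.63,8.58)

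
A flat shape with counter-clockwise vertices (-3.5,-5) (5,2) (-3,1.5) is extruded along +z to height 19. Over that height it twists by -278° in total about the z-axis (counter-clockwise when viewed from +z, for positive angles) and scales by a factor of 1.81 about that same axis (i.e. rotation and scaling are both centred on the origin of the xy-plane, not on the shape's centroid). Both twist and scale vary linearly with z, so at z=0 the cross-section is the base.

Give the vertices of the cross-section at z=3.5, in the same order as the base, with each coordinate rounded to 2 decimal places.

Cross-section at z=3.5: (-7.00,-0.46) (5.39,-3.04) (-0.82,3.77)

t = z/height = 3.5/19 = 0.184211
s = 1 + (scale-1)·z/height = 1 + (1.81-1)·3.5/19 = 1.149211
θ = twist·z/height = -278°·3.5/19 = -51.2105° = -0.893792 rad
cos θ = 0.626461, sin θ = -0.779453 (intermediates below are computed at full precision and shown rounded to 5 d.p.)
v1: (-3.5,-5) → rotate → (-6.08988,-0.40422) → ×s → (-6.99855,-0.46453) → (-7.00,-0.46)
v2: (5,2) → rotate → (4.69121,-2.64434) → ×s → (5.39119,-3.03891) → (5.39,-3.04)
v3: (-3,1.5) → rotate → (-0.71020,3.27805) → ×s → (-0.81617,3.76717) → (-0.82,3.77)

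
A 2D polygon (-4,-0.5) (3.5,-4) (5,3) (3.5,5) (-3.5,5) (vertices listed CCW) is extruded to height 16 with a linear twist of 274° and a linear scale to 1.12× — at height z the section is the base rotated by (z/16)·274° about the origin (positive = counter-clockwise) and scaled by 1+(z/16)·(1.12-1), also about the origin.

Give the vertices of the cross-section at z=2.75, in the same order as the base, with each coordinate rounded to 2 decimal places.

t = z/height = 2.75/16 = 0.171875
s = 1 + (scale-1)·z/height = 1 + (1.12-1)·2.75/16 = 1.020625
θ = twist·z/height = 274°·2.75/16 = 47.0938° = 0.821941 rad
cos θ = 0.680801, sin θ = 0.732469 (intermediates below are computed at full precision and shown rounded to 5 d.p.)
v1: (-4,-0.5) → rotate → (-2.35697,-3.27027) → ×s → (-2.40558,-3.33772) → (-2.41,-3.34)
v2: (3.5,-4) → rotate → (5.31268,-0.15956) → ×s → (5.42225,-0.16285) → (5.42,-0.16)
v3: (5,3) → rotate → (1.20660,5.70475) → ×s → (1.23148,5.82241) → (1.23,5.82)
v4: (3.5,5) → rotate → (-1.27954,5.96764) → ×s → (-1.30593,6.09073) → (-1.31,6.09)
v5: (-3.5,5) → rotate → (-6.04515,0.84036) → ×s → (-6.16983,0.85770) → (-6.17,0.86)

Cross-section at z=2.75: (-2.41,-3.34) (5.42,-0.16) (1.23,5.82) (-1.31,6.09) (-6.17,0.86)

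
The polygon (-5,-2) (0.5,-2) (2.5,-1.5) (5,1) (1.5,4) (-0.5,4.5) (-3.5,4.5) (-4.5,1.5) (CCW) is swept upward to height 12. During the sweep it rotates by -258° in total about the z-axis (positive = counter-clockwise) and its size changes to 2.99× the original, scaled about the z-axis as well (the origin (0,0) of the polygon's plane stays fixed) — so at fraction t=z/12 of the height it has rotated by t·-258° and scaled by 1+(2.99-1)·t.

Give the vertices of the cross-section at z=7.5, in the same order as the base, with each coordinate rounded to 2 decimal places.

Cross-section at z=7.5: (9.18,7.86) (-2.50,3.89) (-6.39,1.38) (-9.90,-5.73) (-0.30,-9.58) (4.31,-9.20) (10.68,-7.04) (10.64,0.06)

t = z/height = 7.5/12 = 0.625
s = 1 + (scale-1)·z/height = 1 + (2.99-1)·7.5/12 = 2.243750
θ = twist·z/height = -258°·7.5/12 = -161.2500° = -2.814343 rad
cos θ = -0.946930, sin θ = -0.321439 (intermediates below are computed at full precision and shown rounded to 5 d.p.)
v1: (-5,-2) → rotate → (4.09177,3.50106) → ×s → (9.18091,7.85550) → (9.18,7.86)
v2: (0.5,-2) → rotate → (-1.11634,1.73314) → ×s → (-2.50480,3.88873) → (-2.50,3.89)
v3: (2.5,-1.5) → rotate → (-2.84948,0.61680) → ×s → (-6.39353,1.38394) → (-6.39,1.38)
v4: (5,1) → rotate → (-4.41321,-2.55413) → ×s → (-9.90214,-5.73082) → (-9.90,-5.73)
v5: (1.5,4) → rotate → (-0.13464,-4.26988) → ×s → (-0.30209,-9.58054) → (-0.30,-9.58)
v6: (-0.5,4.5) → rotate → (1.91994,-4.10047) → ×s → (4.30787,-9.20042) → (4.31,-9.20)
v7: (-3.5,4.5) → rotate → (4.76073,-3.13615) → ×s → (10.68189,-7.03673) → (10.68,-7.04)
v8: (-4.5,1.5) → rotate → (4.74334,0.02608) → ×s → (10.64288,0.05852) → (10.64,0.06)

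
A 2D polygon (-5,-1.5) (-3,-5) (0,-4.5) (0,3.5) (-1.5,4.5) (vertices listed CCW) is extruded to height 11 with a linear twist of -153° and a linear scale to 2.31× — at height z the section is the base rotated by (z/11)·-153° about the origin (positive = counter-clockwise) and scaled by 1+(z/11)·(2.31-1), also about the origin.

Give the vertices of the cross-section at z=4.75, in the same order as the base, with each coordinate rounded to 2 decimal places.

t = z/height = 4.75/11 = 0.431818
s = 1 + (scale-1)·z/height = 1 + (2.31-1)·4.75/11 = 1.565682
θ = twist·z/height = -153°·4.75/11 = -66.0682° = -1.153107 rad
cos θ = 0.405649, sin θ = -0.914029 (intermediates below are computed at full precision and shown rounded to 5 d.p.)
v1: (-5,-1.5) → rotate → (-3.39929,3.96167) → ×s → (-5.32221,6.20272) → (-5.32,6.20)
v2: (-3,-5) → rotate → (-5.78709,0.71384) → ×s → (-9.06074,1.11765) → (-9.06,1.12)
v3: (0,-4.5) → rotate → (-4.11313,-1.82542) → ×s → (-6.43985,-2.85803) → (-6.44,-2.86)
v4: (0,3.5) → rotate → (3.19910,1.41977) → ×s → (5.00877,2.22291) → (5.01,2.22)
v5: (-1.5,4.5) → rotate → (3.50466,3.19646) → ×s → (5.48718,5.00465) → (5.49,5.00)

Cross-section at z=4.75: (-5.32,6.20) (-9.06,1.12) (-6.44,-2.86) (5.01,2.22) (5.49,5.00)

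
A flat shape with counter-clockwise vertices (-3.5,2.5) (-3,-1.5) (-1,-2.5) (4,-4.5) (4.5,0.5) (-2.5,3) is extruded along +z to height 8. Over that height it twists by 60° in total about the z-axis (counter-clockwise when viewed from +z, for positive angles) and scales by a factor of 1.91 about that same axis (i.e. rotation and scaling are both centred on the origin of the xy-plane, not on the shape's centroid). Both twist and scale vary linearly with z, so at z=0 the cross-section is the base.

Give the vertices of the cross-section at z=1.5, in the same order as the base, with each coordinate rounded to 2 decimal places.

Cross-section at z=1.5: (-4.59,2.07) (-3.10,-2.41) (-0.58,-3.10) (5.62,-4.25) (5.05,1.60) (-3.56,2.87)

t = z/height = 1.5/8 = 0.1875
s = 1 + (scale-1)·z/height = 1 + (1.91-1)·1.5/8 = 1.170625
θ = twist·z/height = 60°·1.5/8 = 11.2500° = 0.196350 rad
cos θ = 0.980785, sin θ = 0.195090 (intermediates below are computed at full precision and shown rounded to 5 d.p.)
v1: (-3.5,2.5) → rotate → (-3.92047,1.76915) → ×s → (-4.58941,2.07101) → (-4.59,2.07)
v2: (-3,-1.5) → rotate → (-2.64972,-2.05645) → ×s → (-3.10183,-2.40733) → (-3.10,-2.41)
v3: (-1,-2.5) → rotate → (-0.49306,-2.64705) → ×s → (-0.57719,-3.09871) → (-0.58,-3.10)
v4: (4,-4.5) → rotate → (4.80105,-3.63317) → ×s → (5.62023,-4.25308) → (5.62,-4.25)
v5: (4.5,0.5) → rotate → (4.31599,1.36830) → ×s → (5.05240,1.60177) → (5.05,1.60)
v6: (-2.5,3) → rotate → (-3.03723,2.45463) → ×s → (-3.55546,2.87345) → (-3.56,2.87)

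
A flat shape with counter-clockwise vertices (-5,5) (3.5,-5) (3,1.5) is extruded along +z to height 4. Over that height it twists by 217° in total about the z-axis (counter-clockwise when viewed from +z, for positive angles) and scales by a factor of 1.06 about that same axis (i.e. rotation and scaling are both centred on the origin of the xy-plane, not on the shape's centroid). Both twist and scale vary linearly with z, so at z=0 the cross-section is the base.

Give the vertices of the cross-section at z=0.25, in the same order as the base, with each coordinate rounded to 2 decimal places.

Cross-section at z=0.25: (-6.06,3.70) (4.59,-4.05) (2.57,2.17)

t = z/height = 0.25/4 = 0.0625
s = 1 + (scale-1)·z/height = 1 + (1.06-1)·0.25/4 = 1.003750
θ = twist·z/height = 217°·0.25/4 = 13.5625° = 0.236710 rad
cos θ = 0.972115, sin θ = 0.234506 (intermediates below are computed at full precision and shown rounded to 5 d.p.)
v1: (-5,5) → rotate → (-6.03310,3.68804) → ×s → (-6.05573,3.70187) → (-6.06,3.70)
v2: (3.5,-5) → rotate → (4.57493,-4.03980) → ×s → (4.59209,-4.05495) → (4.59,-4.05)
v3: (3,1.5) → rotate → (2.56459,2.16169) → ×s → (2.57420,2.16980) → (2.57,2.17)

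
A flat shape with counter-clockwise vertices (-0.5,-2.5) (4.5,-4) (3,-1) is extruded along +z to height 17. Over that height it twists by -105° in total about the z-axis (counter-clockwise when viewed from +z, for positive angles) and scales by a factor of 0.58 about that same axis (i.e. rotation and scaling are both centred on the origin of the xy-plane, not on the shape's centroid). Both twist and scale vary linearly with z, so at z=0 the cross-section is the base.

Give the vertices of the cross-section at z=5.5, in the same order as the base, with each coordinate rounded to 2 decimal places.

Cross-section at z=5.5: (-1.57,-1.55) (1.29,-5.04) (1.67,-2.17)

t = z/height = 5.5/17 = 0.323529
s = 1 + (scale-1)·z/height = 1 + (0.58-1)·5.5/17 = 0.864118
θ = twist·z/height = -105°·5.5/17 = -33.9706° = -0.592899 rad
cos θ = 0.829325, sin θ = -0.558767 (intermediates below are computed at full precision and shown rounded to 5 d.p.)
v1: (-0.5,-2.5) → rotate → (-1.81158,-1.79393) → ×s → (-1.56542,-1.55016) → (-1.57,-1.55)
v2: (4.5,-4) → rotate → (1.49689,-5.83175) → ×s → (1.29349,-5.03932) → (1.29,-5.04)
v3: (3,-1) → rotate → (1.92921,-2.50563) → ×s → (1.66706,-2.16516) → (1.67,-2.17)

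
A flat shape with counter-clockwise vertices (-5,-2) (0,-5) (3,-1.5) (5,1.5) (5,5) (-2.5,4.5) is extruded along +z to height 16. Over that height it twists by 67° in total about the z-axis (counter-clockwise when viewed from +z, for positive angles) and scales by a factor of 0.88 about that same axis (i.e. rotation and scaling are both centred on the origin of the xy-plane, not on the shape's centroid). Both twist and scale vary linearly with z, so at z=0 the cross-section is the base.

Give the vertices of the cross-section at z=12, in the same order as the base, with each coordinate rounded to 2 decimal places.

Cross-section at z=12: (-1.51,-4.66) (3.50,-2.91) (2.80,1.23) (1.86,4.37) (-0.59,6.41) (-4.60,0.87)

t = z/height = 12/16 = 0.75
s = 1 + (scale-1)·z/height = 1 + (0.88-1)·12/16 = 0.910000
θ = twist·z/height = 67°·12/16 = 50.2500° = 0.877028 rad
cos θ = 0.639439, sin θ = 0.768842 (intermediates below are computed at full precision and shown rounded to 5 d.p.)
v1: (-5,-2) → rotate → (-1.65951,-5.12309) → ×s → (-1.51016,-4.66201) → (-1.51,-4.66)
v2: (0,-5) → rotate → (3.84421,-3.19720) → ×s → (3.49823,-2.90945) → (3.50,-2.91)
v3: (3,-1.5) → rotate → (3.07158,1.34737) → ×s → (2.79514,1.22610) → (2.80,1.23)
v4: (5,1.5) → rotate → (2.04393,4.80337) → ×s → (1.85998,4.37106) → (1.86,4.37)
v5: (5,5) → rotate → (-0.64701,7.04140) → ×s → (-0.58878,6.40768) → (-0.59,6.41)
v6: (-2.5,4.5) → rotate → (-5.05839,0.95537) → ×s → (-4.60313,0.86939) → (-4.60,0.87)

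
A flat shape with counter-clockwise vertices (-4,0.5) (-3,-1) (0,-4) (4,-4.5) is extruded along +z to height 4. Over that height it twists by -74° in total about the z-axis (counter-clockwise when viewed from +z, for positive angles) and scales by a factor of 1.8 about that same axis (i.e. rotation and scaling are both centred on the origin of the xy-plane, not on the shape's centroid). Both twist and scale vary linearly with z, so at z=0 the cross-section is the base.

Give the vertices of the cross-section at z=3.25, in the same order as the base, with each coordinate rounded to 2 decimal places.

t = z/height = 3.25/4 = 0.8125
s = 1 + (scale-1)·z/height = 1 + (1.8-1)·3.25/4 = 1.650000
θ = twist·z/height = -74°·3.25/4 = -60.1250° = -1.049379 rad
cos θ = 0.498109, sin θ = -0.867114 (intermediates below are computed at full precision and shown rounded to 5 d.p.)
v1: (-4,0.5) → rotate → (-1.55888,3.71751) → ×s → (-2.57215,6.13389) → (-2.57,6.13)
v2: (-3,-1) → rotate → (-2.36144,2.10323) → ×s → (-3.89638,3.47033) → (-3.90,3.47)
v3: (0,-4) → rotate → (-3.46846,-1.99244) → ×s → (-5.72295,-3.28752) → (-5.72,-3.29)
v4: (4,-4.5) → rotate → (-1.90958,-5.70995) → ×s → (-3.15080,-9.42142) → (-3.15,-9.42)

Cross-section at z=3.25: (-2.57,6.13) (-3.90,3.47) (-5.72,-3.29) (-3.15,-9.42)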